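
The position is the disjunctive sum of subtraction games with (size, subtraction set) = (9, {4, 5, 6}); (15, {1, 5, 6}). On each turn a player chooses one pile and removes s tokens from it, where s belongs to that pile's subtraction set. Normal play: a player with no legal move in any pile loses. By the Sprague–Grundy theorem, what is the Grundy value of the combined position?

Pile A, S = {4, 5, 6}:
n : 0 1 2 3 4 5 6 7 8 9
G : 0 0 0 0 1 1 1 1 2 2
G_A(9) = 2.
Pile B, S = {1, 5, 6}:
G(0) = 0
G(1) = mex{0} = 1
G(2) = mex{1} = 0
G(3) = mex{0} = 1
G(4) = mex{1} = 0
G(5) = mex{0,0} = 1
G(6) = mex{1,1,0} = 2
G(7) = mex{2,0,1} = 3
G(8) = mex{3,1,0} = 2
G(9) = mex{2,0,1} = 3
G(10) = mex{3,1,0} = 2
G(11) = mex{2,2,1} = 0
G(12) = mex{0,3,2} = 1
G(13) = mex{1,2,3} = 0
G(14) = mex{0,3,2} = 1
G(15) = mex{1,2,3} = 0
G_B(15) = 0.
Combined Grundy value = 2 ⊕ 0 = 2.

2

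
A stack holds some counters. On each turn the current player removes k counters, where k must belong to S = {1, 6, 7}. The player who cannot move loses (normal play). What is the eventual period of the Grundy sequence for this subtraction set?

12

G(0) = 0
G(1) = mex{0} = 1
G(2) = mex{1} = 0
G(3) = mex{0} = 1
G(4) = mex{1} = 0
G(5) = mex{0} = 1
G(6) = mex{1,0} = 2
G(7) = mex{2,1,0} = 3
G(8) = mex{3,0,1} = 2
G(9) = mex{2,1,0} = 3
G(10) = mex{3,0,1} = 2
G(11) = mex{2,1,0} = 3
G(12) = mex{3,2,1} = 0
G(13) = mex{0,3,2} = 1
G(14) = mex{1,2,3} = 0
G(15) = mex{0,3,2} = 1
G(16) = mex{1,2,3} = 0
G(17) = mex{0,3,2} = 1
G(18) = mex{1,0,3} = 2
G(19) = mex{2,1,0} = 3
G(20) = mex{3,0,1} = 2
G(21) = mex{2,1,0} = 3
G(22) = mex{3,0,1} = 2
G(23) = mex{2,1,0} = 3
G(24) = mex{3,2,1} = 0
G(25) = mex{0,3,2} = 1
G(n+12) = G(n) holds for n = 0,…,6 (a full window of length max(S) = 7), so the sequence is purely periodic with period 12.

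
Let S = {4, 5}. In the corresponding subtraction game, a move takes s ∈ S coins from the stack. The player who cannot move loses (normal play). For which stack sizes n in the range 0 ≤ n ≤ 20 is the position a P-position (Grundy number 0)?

G(0) = 0
G(1) = mex{} = 0
G(2) = mex{} = 0
G(3) = mex{} = 0
G(4) = mex{0} = 1
G(5) = mex{0,0} = 1
G(6) = mex{0,0} = 1
G(7) = mex{0,0} = 1
G(8) = mex{1,0} = 2
G(9) = mex{1,1} = 0
G(10) = mex{1,1} = 0
G(11) = mex{1,1} = 0
G(12) = mex{2,1} = 0
G(13) = mex{0,2} = 1
G(14) = mex{0,0} = 1
G(15) = mex{0,0} = 1
G(16) = mex{0,0} = 1
G(17) = mex{1,0} = 2
G(18) = mex{1,1} = 0
G(19) = mex{1,1} = 0
G(20) = mex{1,1} = 0
P-positions are exactly the n with G(n) = 0.

0, 1, 2, 3, 9, 10, 11, 12, 18, 19, 20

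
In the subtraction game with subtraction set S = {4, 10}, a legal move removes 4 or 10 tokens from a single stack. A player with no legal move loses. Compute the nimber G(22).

0

G(0) = 0
G(1) = mex{} = 0
G(2) = mex{} = 0
G(3) = mex{} = 0
G(4) = mex{0} = 1
G(5) = mex{0} = 1
G(6) = mex{0} = 1
G(7) = mex{0} = 1
G(8) = mex{1} = 0
G(9) = mex{1} = 0
G(10) = mex{1,0} = 2
G(11) = mex{1,0} = 2
G(12) = mex{0,0} = 1
G(13) = mex{0,0} = 1
G(14) = mex{2,1} = 0
G(15) = mex{2,1} = 0
G(16) = mex{1,1} = 0
G(17) = mex{1,1} = 0
G(18) = mex{0,0} = 1
G(19) = mex{0,0} = 1
G(20) = mex{0,2} = 1
G(21) = mex{0,2} = 1
G(22) = mex{1,1} = 0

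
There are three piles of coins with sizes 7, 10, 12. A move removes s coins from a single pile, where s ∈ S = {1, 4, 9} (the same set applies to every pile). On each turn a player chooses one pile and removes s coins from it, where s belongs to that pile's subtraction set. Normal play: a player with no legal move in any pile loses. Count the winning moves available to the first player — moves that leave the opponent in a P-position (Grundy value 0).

All piles use S = {1, 4, 9}:
n :  0  1  2  3  4  5  6  7  8  9 10 11 12
G :  0  1  0  1  2  0  1  0  1  2  0  1  0
Pile A: G(7) = 0.
Pile B: G(10) = 0.
Pile C: G(12) = 0.
Combined Grundy value = 0 ⊕ 0 ⊕ 0 = 0.
A winning move leaves total XOR = 0, i.e. changes one component's Grundy value g to g ⊕ X where X is the current total.
Pile A: target g' = 0⊕0 = 0, but every legal move changes the Grundy value (mex property), so 0 moves.
Pile B: target g' = 0⊕0 = 0, but every legal move changes the Grundy value (mex property), so 0 moves.
Pile C: target g' = 0⊕0 = 0, but every legal move changes the Grundy value (mex property), so 0 moves.

0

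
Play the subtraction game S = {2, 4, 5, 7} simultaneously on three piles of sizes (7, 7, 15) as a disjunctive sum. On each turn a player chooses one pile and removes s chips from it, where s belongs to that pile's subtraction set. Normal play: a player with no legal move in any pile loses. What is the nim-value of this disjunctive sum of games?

3

All piles use S = {2, 4, 5, 7}:
n :  0  1  2  3  4  5  6  7  8  9 10 11 12 13 14 15
G :  0  0  1  1  2  2  3  3  4  0  0  1  1  2  2  3
Pile A: G(7) = 3.
Pile B: G(7) = 3.
Pile C: G(15) = 3.
Combined Grundy value = 3 ⊕ 3 ⊕ 3 = 3.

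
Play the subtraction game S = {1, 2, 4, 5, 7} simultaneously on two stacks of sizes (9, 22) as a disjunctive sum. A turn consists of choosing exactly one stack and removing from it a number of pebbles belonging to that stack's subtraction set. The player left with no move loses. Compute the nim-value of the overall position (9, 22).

All stacks use S = {1, 2, 4, 5, 7}:
G(0) = 0
G(1) = mex{0} = 1
G(2) = mex{1,0} = 2
G(3) = mex{2,1} = 0
G(4) = mex{0,2,0} = 1
G(5) = mex{1,0,1,0} = 2
G(6) = mex{2,1,2,1} = 0
G(7) = mex{0,2,0,2,0} = 1
G(8) = mex{1,0,1,0,1} = 2
G(9) = mex{2,1,2,1,2} = 0
G(10) = mex{0,2,0,2,0} = 1
G(11) = mex{1,0,1,0,1} = 2
G(12) = mex{2,1,2,1,2} = 0
G(13) = mex{0,2,0,2,0} = 1
G(14) = mex{1,0,1,0,1} = 2
G(15) = mex{2,1,2,1,2} = 0
G(16) = mex{0,2,0,2,0} = 1
G(17) = mex{1,0,1,0,1} = 2
G(18) = mex{2,1,2,1,2} = 0
G(19) = mex{0,2,0,2,0} = 1
G(20) = mex{1,0,1,0,1} = 2
G(21) = mex{2,1,2,1,2} = 0
G(22) = mex{0,2,0,2,0} = 1
Stack A: G(9) = 0.
Stack B: G(22) = 1.
Combined Grundy value = 0 ⊕ 1 = 1.

1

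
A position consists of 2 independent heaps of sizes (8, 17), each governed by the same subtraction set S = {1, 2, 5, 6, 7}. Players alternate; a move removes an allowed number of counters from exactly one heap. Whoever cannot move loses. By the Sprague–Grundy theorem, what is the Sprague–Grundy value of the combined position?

All heaps use S = {1, 2, 5, 6, 7}:
n :  0  1  2  3  4  5  6  7  8  9 10 11 12 13 14 15 16 17
G :  0  1  2  0  1  2  3  4  5  3  4  0  1  2  0  1  2  3
Heap A: G(8) = 5.
Heap B: G(17) = 3.
Combined Grundy value = 5 ⊕ 3 = 6.

6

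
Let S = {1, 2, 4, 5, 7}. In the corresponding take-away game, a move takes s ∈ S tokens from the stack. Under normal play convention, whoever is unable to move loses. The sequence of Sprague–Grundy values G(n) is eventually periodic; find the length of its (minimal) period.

G(0) = 0
G(1) = mex{0} = 1
G(2) = mex{1,0} = 2
G(3) = mex{2,1} = 0
G(4) = mex{0,2,0} = 1
G(5) = mex{1,0,1,0} = 2
G(6) = mex{2,1,2,1} = 0
G(7) = mex{0,2,0,2,0} = 1
G(8) = mex{1,0,1,0,1} = 2
G(9) = mex{2,1,2,1,2} = 0
G(10) = mex{0,2,0,2,0} = 1
G(11) = mex{1,0,1,0,1} = 2
G(12) = mex{2,1,2,1,2} = 0
G(13) = mex{0,2,0,2,0} = 1
G(14) = mex{1,0,1,0,1} = 2
G(n+3) = G(n) holds for n = 0,…,6 (a full window of length max(S) = 7), so the sequence is purely periodic with period 3.

3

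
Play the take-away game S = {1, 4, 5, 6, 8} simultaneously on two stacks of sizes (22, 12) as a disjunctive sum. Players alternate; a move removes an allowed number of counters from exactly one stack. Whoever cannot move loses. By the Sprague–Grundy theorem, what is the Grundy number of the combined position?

3

All stacks use S = {1, 4, 5, 6, 8}:
n :  0  1  2  3  4  5  6  7  8  9 10 11 12 13 14 15 16 17 18 19 20 21 22
G :  0  1  0  1  2  3  2  3  4  0  1  0  1  2  3  2  3  4  0  1  0  1  2
Stack A: G(22) = 2.
Stack B: G(12) = 1.
Combined Grundy value = 2 ⊕ 1 = 3.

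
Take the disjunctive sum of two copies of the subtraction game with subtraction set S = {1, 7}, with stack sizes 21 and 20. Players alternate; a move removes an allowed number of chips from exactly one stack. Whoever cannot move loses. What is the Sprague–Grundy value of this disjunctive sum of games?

1

All stacks use S = {1, 7}:
n :  0  1  2  3  4  5  6  7  8  9 10 11 12 13 14 15 16 17 18 19 20 21
G :  0  1  0  1  0  1  0  1  0  1  0  1  0  1  0  1  0  1  0  1  0  1
Stack A: G(21) = 1.
Stack B: G(20) = 0.
Combined Grundy value = 1 ⊕ 0 = 1.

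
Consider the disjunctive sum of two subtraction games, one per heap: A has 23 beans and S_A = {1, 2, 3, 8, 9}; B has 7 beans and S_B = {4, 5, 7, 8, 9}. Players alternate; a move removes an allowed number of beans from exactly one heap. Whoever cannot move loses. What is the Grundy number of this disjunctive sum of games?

Heap A, S = {1, 2, 3, 8, 9}:
G(0) = 0
G(1) = mex{0} = 1
G(2) = mex{1,0} = 2
G(3) = mex{2,1,0} = 3
G(4) = mex{3,2,1} = 0
G(5) = mex{0,3,2} = 1
G(6) = mex{1,0,3} = 2
G(7) = mex{2,1,0} = 3
G(8) = mex{3,2,1,0} = 4
G(9) = mex{4,3,2,1,0} = 5
G(10) = mex{5,4,3,2,1} = 0
G(11) = mex{0,5,4,3,2} = 1
G(12) = mex{1,0,5,0,3} = 2
G(13) = mex{2,1,0,1,0} = 3
G(14) = mex{3,2,1,2,1} = 0
G(15) = mex{0,3,2,3,2} = 1
G(16) = mex{1,0,3,4,3} = 2
G(17) = mex{2,1,0,5,4} = 3
G(18) = mex{3,2,1,0,5} = 4
G(19) = mex{4,3,2,1,0} = 5
G(20) = mex{5,4,3,2,1} = 0
G(21) = mex{0,5,4,3,2} = 1
G(22) = mex{1,0,5,0,3} = 2
G(23) = mex{2,1,0,1,0} = 3
G_A(23) = 3.
Heap B, S = {4, 5, 7, 8, 9}:
n : 0 1 2 3 4 5 6 7
G : 0 0 0 0 1 1 1 1
G_B(7) = 1.
Combined Grundy value = 3 ⊕ 1 = 2.

2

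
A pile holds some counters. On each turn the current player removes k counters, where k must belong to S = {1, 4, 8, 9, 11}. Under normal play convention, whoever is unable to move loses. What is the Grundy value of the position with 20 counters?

1

G(0) = 0
G(1) = mex{0} = 1
G(2) = mex{1} = 0
G(3) = mex{0} = 1
G(4) = mex{1,0} = 2
G(5) = mex{2,1} = 0
G(6) = mex{0,0} = 1
G(7) = mex{1,1} = 0
G(8) = mex{0,2,0} = 1
G(9) = mex{1,0,1,0} = 2
G(10) = mex{2,1,0,1} = 3
G(11) = mex{3,0,1,0,0} = 2
G(12) = mex{2,1,2,1,1} = 0
G(13) = mex{0,2,0,2,0} = 1
G(14) = mex{1,3,1,0,1} = 2
G(15) = mex{2,2,0,1,2} = 3
G(16) = mex{3,0,1,0,0} = 2
G(17) = mex{2,1,2,1,1} = 0
G(18) = mex{0,2,3,2,0} = 1
G(19) = mex{1,3,2,3,1} = 0
G(20) = mex{0,2,0,2,2} = 1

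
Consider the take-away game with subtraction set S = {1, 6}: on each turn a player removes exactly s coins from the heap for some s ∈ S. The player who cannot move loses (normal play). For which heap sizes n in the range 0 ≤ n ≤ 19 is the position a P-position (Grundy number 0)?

0, 2, 4, 7, 9, 11, 14, 16, 18

G(0) = 0
G(1) = mex{0} = 1
G(2) = mex{1} = 0
G(3) = mex{0} = 1
G(4) = mex{1} = 0
G(5) = mex{0} = 1
G(6) = mex{1,0} = 2
G(7) = mex{2,1} = 0
G(8) = mex{0,0} = 1
G(9) = mex{1,1} = 0
G(10) = mex{0,0} = 1
G(11) = mex{1,1} = 0
G(12) = mex{0,2} = 1
G(13) = mex{1,0} = 2
G(14) = mex{2,1} = 0
G(15) = mex{0,0} = 1
G(16) = mex{1,1} = 0
G(17) = mex{0,0} = 1
G(18) = mex{1,1} = 0
G(19) = mex{0,2} = 1
P-positions are exactly the n with G(n) = 0.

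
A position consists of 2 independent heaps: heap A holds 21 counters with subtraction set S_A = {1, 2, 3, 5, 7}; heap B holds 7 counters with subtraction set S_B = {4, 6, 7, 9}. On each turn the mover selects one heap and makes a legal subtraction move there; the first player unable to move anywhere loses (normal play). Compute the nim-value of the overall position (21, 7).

Heap A, S = {1, 2, 3, 5, 7}:
n :  0  1  2  3  4  5  6  7  8  9 10 11 12 13 14 15 16 17 18 19 20 21
G :  0  1  2  3  0  1  2  3  0  1  2  3  0  1  2  3  0  1  2  3  0  1
G_A(21) = 1.
Heap B, S = {4, 6, 7, 9}:
G(0) = 0
G(1) = mex{} = 0
G(2) = mex{} = 0
G(3) = mex{} = 0
G(4) = mex{0} = 1
G(5) = mex{0} = 1
G(6) = mex{0,0} = 1
G(7) = mex{0,0,0} = 1
G_B(7) = 1.
Combined Grundy value = 1 ⊕ 1 = 0.

0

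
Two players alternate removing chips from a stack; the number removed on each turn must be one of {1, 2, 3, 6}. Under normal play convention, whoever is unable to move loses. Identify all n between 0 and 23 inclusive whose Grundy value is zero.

0, 4, 8, 12, 16, 20

G(0) = 0
G(1) = mex{0} = 1
G(2) = mex{1,0} = 2
G(3) = mex{2,1,0} = 3
G(4) = mex{3,2,1} = 0
G(5) = mex{0,3,2} = 1
G(6) = mex{1,0,3,0} = 2
G(7) = mex{2,1,0,1} = 3
G(8) = mex{3,2,1,2} = 0
G(9) = mex{0,3,2,3} = 1
G(10) = mex{1,0,3,0} = 2
G(11) = mex{2,1,0,1} = 3
G(12) = mex{3,2,1,2} = 0
G(13) = mex{0,3,2,3} = 1
G(14) = mex{1,0,3,0} = 2
G(15) = mex{2,1,0,1} = 3
G(16) = mex{3,2,1,2} = 0
G(17) = mex{0,3,2,3} = 1
G(18) = mex{1,0,3,0} = 2
G(19) = mex{2,1,0,1} = 3
G(20) = mex{3,2,1,2} = 0
G(21) = mex{0,3,2,3} = 1
G(22) = mex{1,0,3,0} = 2
G(23) = mex{2,1,0,1} = 3
P-positions are exactly the n with G(n) = 0.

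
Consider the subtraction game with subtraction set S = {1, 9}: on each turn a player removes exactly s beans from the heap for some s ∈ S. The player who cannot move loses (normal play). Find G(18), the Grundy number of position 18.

n :  0  1  2  3  4  5  6  7  8  9 10 11 12 13 14 15 16 17 18
G :  0  1  0  1  0  1  0  1  0  1  0  1  0  1  0  1  0  1  0

0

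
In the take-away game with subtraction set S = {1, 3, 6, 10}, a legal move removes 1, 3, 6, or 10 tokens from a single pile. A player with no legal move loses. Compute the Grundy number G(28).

1

G(0) = 0
G(1) = mex{0} = 1
G(2) = mex{1} = 0
G(3) = mex{0,0} = 1
G(4) = mex{1,1} = 0
G(5) = mex{0,0} = 1
G(6) = mex{1,1,0} = 2
G(7) = mex{2,0,1} = 3
G(8) = mex{3,1,0} = 2
G(9) = mex{2,2,1} = 0
G(10) = mex{0,3,0,0} = 1
G(11) = mex{1,2,1,1} = 0
G(12) = mex{0,0,2,0} = 1
G(13) = mex{1,1,3,1} = 0
G(14) = mex{0,0,2,0} = 1
G(15) = mex{1,1,0,1} = 2
G(16) = mex{2,0,1,2} = 3
G(17) = mex{3,1,0,3} = 2
G(18) = mex{2,2,1,2} = 0
G(19) = mex{0,3,0,0} = 1
G(20) = mex{1,2,1,1} = 0
G(21) = mex{0,0,2,0} = 1
G(22) = mex{1,1,3,1} = 0
G(23) = mex{0,0,2,0} = 1
G(24) = mex{1,1,0,1} = 2
G(25) = mex{2,0,1,2} = 3
G(26) = mex{3,1,0,3} = 2
G(27) = mex{2,2,1,2} = 0
G(28) = mex{0,3,0,0} = 1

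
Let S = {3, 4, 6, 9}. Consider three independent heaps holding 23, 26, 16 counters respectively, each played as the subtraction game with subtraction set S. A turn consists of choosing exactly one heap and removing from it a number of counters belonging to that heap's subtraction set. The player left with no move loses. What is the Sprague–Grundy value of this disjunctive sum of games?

2

All heaps use S = {3, 4, 6, 9}:
n :  0  1  2  3  4  5  6  7  8  9 10 11 12 13 14 15 16 17 18 19 20 21 22 23 24 25 26
G :  0  0  0  1  1  1  2  2  2  3  3  3  0  0  0  1  1  1  2  2  2  3  3  3  0  0  0
Heap A: G(23) = 3.
Heap B: G(26) = 0.
Heap C: G(16) = 1.
Combined Grundy value = 3 ⊕ 0 ⊕ 1 = 2.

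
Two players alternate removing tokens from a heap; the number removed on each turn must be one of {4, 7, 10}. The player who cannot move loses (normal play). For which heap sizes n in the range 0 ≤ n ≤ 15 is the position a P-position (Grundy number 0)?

0, 1, 2, 3, 14, 15

G(0) = 0
G(1) = mex{} = 0
G(2) = mex{} = 0
G(3) = mex{} = 0
G(4) = mex{0} = 1
G(5) = mex{0} = 1
G(6) = mex{0} = 1
G(7) = mex{0,0} = 1
G(8) = mex{1,0} = 2
G(9) = mex{1,0} = 2
G(10) = mex{1,0,0} = 2
G(11) = mex{1,1,0} = 2
G(12) = mex{2,1,0} = 3
G(13) = mex{2,1,0} = 3
G(14) = mex{2,1,1} = 0
G(15) = mex{2,2,1} = 0
P-positions are exactly the n with G(n) = 0.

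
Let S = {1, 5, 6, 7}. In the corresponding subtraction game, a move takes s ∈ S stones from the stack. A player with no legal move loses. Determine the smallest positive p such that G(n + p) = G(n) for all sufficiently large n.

n :  0  1  2  3  4  5  6  7  8  9 10 11 12 13 14 15 16 17 18 19 20 21 22 23 24 25
G :  0  1  0  1  0  1  2  3  2  3  2  3  0  1  0  1  0  1  2  3  2  3  2  3  0  1
G(n+12) = G(n) holds for n = 0,…,6 (a full window of length max(S) = 7), so the sequence is purely periodic with period 12.

12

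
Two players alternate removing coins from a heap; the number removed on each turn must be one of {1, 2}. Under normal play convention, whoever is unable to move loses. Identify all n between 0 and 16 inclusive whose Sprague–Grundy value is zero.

0, 3, 6, 9, 12, 15

G(0) = 0
G(1) = mex{0} = 1
G(2) = mex{1,0} = 2
G(3) = mex{2,1} = 0
G(4) = mex{0,2} = 1
G(5) = mex{1,0} = 2
G(6) = mex{2,1} = 0
G(7) = mex{0,2} = 1
G(8) = mex{1,0} = 2
G(9) = mex{2,1} = 0
G(10) = mex{0,2} = 1
G(11) = mex{1,0} = 2
G(12) = mex{2,1} = 0
G(13) = mex{0,2} = 1
G(14) = mex{1,0} = 2
G(15) = mex{2,1} = 0
G(16) = mex{0,2} = 1
P-positions are exactly the n with G(n) = 0.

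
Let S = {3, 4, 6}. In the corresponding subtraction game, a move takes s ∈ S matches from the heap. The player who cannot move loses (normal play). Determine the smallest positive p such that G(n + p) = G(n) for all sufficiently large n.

G(0) = 0
G(1) = mex{} = 0
G(2) = mex{} = 0
G(3) = mex{0} = 1
G(4) = mex{0,0} = 1
G(5) = mex{0,0} = 1
G(6) = mex{1,0,0} = 2
G(7) = mex{1,1,0} = 2
G(8) = mex{1,1,0} = 2
G(9) = mex{2,1,1} = 0
G(10) = mex{2,2,1} = 0
G(11) = mex{2,2,1} = 0
G(12) = mex{0,2,2} = 1
G(13) = mex{0,0,2} = 1
G(14) = mex{0,0,2} = 1
G(15) = mex{1,0,0} = 2
G(16) = mex{1,1,0} = 2
G(17) = mex{1,1,0} = 2
G(18) = mex{2,1,1} = 0
G(19) = mex{2,2,1} = 0
G(n+9) = G(n) holds for n = 0,…,5 (a full window of length max(S) = 6), so the sequence is purely periodic with period 9.

9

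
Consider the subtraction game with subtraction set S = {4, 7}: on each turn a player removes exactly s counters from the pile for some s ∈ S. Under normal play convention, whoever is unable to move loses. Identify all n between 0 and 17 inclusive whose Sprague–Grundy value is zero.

0, 1, 2, 3, 11, 12, 13, 14

n :  0  1  2  3  4  5  6  7  8  9 10 11 12 13 14 15 16 17
G :  0  0  0  0  1  1  1  1  2  2  2  0  0  0  0  1  1  1
P-positions are exactly the n with G(n) = 0.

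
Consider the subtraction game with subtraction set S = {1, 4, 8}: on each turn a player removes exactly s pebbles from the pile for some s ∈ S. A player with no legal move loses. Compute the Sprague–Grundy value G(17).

0

n :  0  1  2  3  4  5  6  7  8  9 10 11 12 13 14 15 16 17
G :  0  1  0  1  2  0  1  0  1  2  3  2  0  1  0  1  2  0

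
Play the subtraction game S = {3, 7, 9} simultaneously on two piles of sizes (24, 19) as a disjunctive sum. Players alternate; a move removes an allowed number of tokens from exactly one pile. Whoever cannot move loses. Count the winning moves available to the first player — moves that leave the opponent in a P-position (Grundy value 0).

All piles use S = {3, 7, 9}:
n :  0  1  2  3  4  5  6  7  8  9 10 11 12 13 14 15 16 17 18 19 20 21 22 23 24
G :  0  0  0  1  1  1  0  2  2  1  3  3  0  2  0  1  0  1  0  1  0  1  0  1  0
Pile A: G(24) = 0.
Pile B: G(19) = 1.
Combined Grundy value = 0 ⊕ 1 = 1.
A winning move leaves total XOR = 0, i.e. changes one component's Grundy value g to g ⊕ X where X is the current total.
Pile A: need g' = 0⊕1 = 1. Options: 24−3→G=1, 24−7→G=1, 24−9→G=1. Hits: 3.
Pile B: need g' = 1⊕1 = 0. Options: 19−3→G=0, 19−7→G=0, 19−9→G=3. Hits: 2.

5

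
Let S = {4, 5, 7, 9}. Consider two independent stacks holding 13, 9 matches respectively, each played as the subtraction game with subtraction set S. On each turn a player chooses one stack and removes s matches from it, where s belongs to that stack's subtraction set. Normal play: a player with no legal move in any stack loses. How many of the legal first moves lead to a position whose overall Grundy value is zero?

4

All stacks use S = {4, 5, 7, 9}:
G(0) = 0
G(1) = mex{} = 0
G(2) = mex{} = 0
G(3) = mex{} = 0
G(4) = mex{0} = 1
G(5) = mex{0,0} = 1
G(6) = mex{0,0} = 1
G(7) = mex{0,0,0} = 1
G(8) = mex{1,0,0} = 2
G(9) = mex{1,1,0,0} = 2
G(10) = mex{1,1,0,0} = 2
G(11) = mex{1,1,1,0} = 2
G(12) = mex{2,1,1,0} = 3
G(13) = mex{2,2,1,1} = 0
Stack A: G(13) = 0.
Stack B: G(9) = 2.
Combined Grundy value = 0 ⊕ 2 = 2.
A winning move leaves total XOR = 0, i.e. changes one component's Grundy value g to g ⊕ X where X is the current total.
Stack A: need g' = 0⊕2 = 2. Options: 13−4→G=2, 13−5→G=2, 13−7→G=1, 13−9→G=1. Hits: 2.
Stack B: need g' = 2⊕2 = 0. Options: 9−4→G=1, 9−5→G=1, 9−7→G=0, 9−9→G=0. Hits: 2.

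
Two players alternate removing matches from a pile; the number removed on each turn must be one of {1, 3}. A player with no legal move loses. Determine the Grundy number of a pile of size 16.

n :  0  1  2  3  4  5  6  7  8  9 10 11 12 13 14 15 16
G :  0  1  0  1  0  1  0  1  0  1  0  1  0  1  0  1  0

0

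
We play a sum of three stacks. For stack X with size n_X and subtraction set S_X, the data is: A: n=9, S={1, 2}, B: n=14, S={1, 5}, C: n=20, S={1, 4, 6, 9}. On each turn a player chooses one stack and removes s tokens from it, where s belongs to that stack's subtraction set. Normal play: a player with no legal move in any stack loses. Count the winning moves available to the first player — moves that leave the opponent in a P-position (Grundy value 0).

0

Stack A, S = {1, 2}:
G(0) = 0
G(1) = mex{0} = 1
G(2) = mex{1,0} = 2
G(3) = mex{2,1} = 0
G(4) = mex{0,2} = 1
G(5) = mex{1,0} = 2
G(6) = mex{2,1} = 0
G(7) = mex{0,2} = 1
G(8) = mex{1,0} = 2
G(9) = mex{2,1} = 0
G_A(9) = 0.
Stack B, S = {1, 5}:
G(0) = 0
G(1) = mex{0} = 1
G(2) = mex{1} = 0
G(3) = mex{0} = 1
G(4) = mex{1} = 0
G(5) = mex{0,0} = 1
G(6) = mex{1,1} = 0
G(7) = mex{0,0} = 1
G(8) = mex{1,1} = 0
G(9) = mex{0,0} = 1
G(10) = mex{1,1} = 0
G(11) = mex{0,0} = 1
G(12) = mex{1,1} = 0
G(13) = mex{0,0} = 1
G(14) = mex{1,1} = 0
G_B(14) = 0.
Stack C, S = {1, 4, 6, 9}:
n :  0  1  2  3  4  5  6  7  8  9 10 11 12 13 14 15 16 17 18 19 20
G :  0  1  0  1  2  0  1  0  1  2  0  1  0  1  2  0  1  0  1  2  0
G_C(20) = 0.
Combined Grundy value = 0 ⊕ 0 ⊕ 0 = 0.
A winning move leaves total XOR = 0, i.e. changes one component's Grundy value g to g ⊕ X where X is the current total.
Stack A: target g' = 0⊕0 = 0, but every legal move changes the Grundy value (mex property), so 0 moves.
Stack B: target g' = 0⊕0 = 0, but every legal move changes the Grundy value (mex property), so 0 moves.
Stack C: target g' = 0⊕0 = 0, but every legal move changes the Grundy value (mex property), so 0 moves.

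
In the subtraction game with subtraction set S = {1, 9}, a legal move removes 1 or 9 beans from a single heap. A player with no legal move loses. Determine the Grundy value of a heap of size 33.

1

n :  0  1  2  3  4  5  6  7  8  9 10 11 12 13 14 15 16 17 18 19 20 21 22 23 24 25 26 27 28 29 30 31 32 33
G :  0  1  0  1  0  1  0  1  0  1  0  1  0  1  0  1  0  1  0  1  0  1  0  1  0  1  0  1  0  1  0  1  0  1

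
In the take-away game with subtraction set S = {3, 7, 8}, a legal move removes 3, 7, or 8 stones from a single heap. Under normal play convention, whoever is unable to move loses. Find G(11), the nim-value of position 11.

0

G(0) = 0
G(1) = mex{} = 0
G(2) = mex{} = 0
G(3) = mex{0} = 1
G(4) = mex{0} = 1
G(5) = mex{0} = 1
G(6) = mex{1} = 0
G(7) = mex{1,0} = 2
G(8) = mex{1,0,0} = 2
G(9) = mex{0,0,0} = 1
G(10) = mex{2,1,0} = 3
G(11) = mex{2,1,1} = 0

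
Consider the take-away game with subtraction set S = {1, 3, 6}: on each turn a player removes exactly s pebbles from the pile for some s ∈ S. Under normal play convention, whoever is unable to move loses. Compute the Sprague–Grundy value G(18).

0

G(0) = 0
G(1) = mex{0} = 1
G(2) = mex{1} = 0
G(3) = mex{0,0} = 1
G(4) = mex{1,1} = 0
G(5) = mex{0,0} = 1
G(6) = mex{1,1,0} = 2
G(7) = mex{2,0,1} = 3
G(8) = mex{3,1,0} = 2
G(9) = mex{2,2,1} = 0
G(10) = mex{0,3,0} = 1
G(11) = mex{1,2,1} = 0
G(12) = mex{0,0,2} = 1
G(13) = mex{1,1,3} = 0
G(14) = mex{0,0,2} = 1
G(15) = mex{1,1,0} = 2
G(16) = mex{2,0,1} = 3
G(17) = mex{3,1,0} = 2
G(18) = mex{2,2,1} = 0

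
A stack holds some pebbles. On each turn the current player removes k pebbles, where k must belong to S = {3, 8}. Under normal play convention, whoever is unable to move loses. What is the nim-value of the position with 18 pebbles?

G(0) = 0
G(1) = mex{} = 0
G(2) = mex{} = 0
G(3) = mex{0} = 1
G(4) = mex{0} = 1
G(5) = mex{0} = 1
G(6) = mex{1} = 0
G(7) = mex{1} = 0
G(8) = mex{1,0} = 2
G(9) = mex{0,0} = 1
G(10) = mex{0,0} = 1
G(11) = mex{2,1} = 0
G(12) = mex{1,1} = 0
G(13) = mex{1,1} = 0
G(14) = mex{0,0} = 1
G(15) = mex{0,0} = 1
G(16) = mex{0,2} = 1
G(17) = mex{1,1} = 0
G(18) = mex{1,1} = 0

0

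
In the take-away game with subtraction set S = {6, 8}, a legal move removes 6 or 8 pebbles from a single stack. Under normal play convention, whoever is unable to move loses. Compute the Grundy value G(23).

1

G(0) = 0
G(1) = mex{} = 0
G(2) = mex{} = 0
G(3) = mex{} = 0
G(4) = mex{} = 0
G(5) = mex{} = 0
G(6) = mex{0} = 1
G(7) = mex{0} = 1
G(8) = mex{0,0} = 1
G(9) = mex{0,0} = 1
G(10) = mex{0,0} = 1
G(11) = mex{0,0} = 1
G(12) = mex{1,0} = 2
G(13) = mex{1,0} = 2
G(14) = mex{1,1} = 0
G(15) = mex{1,1} = 0
G(16) = mex{1,1} = 0
G(17) = mex{1,1} = 0
G(18) = mex{2,1} = 0
G(19) = mex{2,1} = 0
G(20) = mex{0,2} = 1
G(21) = mex{0,2} = 1
G(22) = mex{0,0} = 1
G(23) = mex{0,0} = 1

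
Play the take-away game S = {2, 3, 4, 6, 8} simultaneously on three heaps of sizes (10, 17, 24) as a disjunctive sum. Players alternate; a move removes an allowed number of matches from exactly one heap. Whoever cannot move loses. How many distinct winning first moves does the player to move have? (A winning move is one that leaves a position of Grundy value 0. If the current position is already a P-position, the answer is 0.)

All heaps use S = {2, 3, 4, 6, 8}:
n :  0  1  2  3  4  5  6  7  8  9 10 11 12 13 14 15 16 17 18 19 20 21 22 23 24
G :  0  0  1  1  2  2  3  3  4  4  0  0  1  1  2  2  3  3  4  4  0  0  1  1  2
Heap A: G(10) = 0.
Heap B: G(17) = 3.
Heap C: G(24) = 2.
Combined Grundy value = 0 ⊕ 3 ⊕ 2 = 1.
A winning move leaves total XOR = 0, i.e. changes one component's Grundy value g to g ⊕ X where X is the current total.
Heap A: need g' = 0⊕1 = 1. Options: 10−2→G=4, 10−3→G=3, 10−4→G=3, 10−6→G=2, 10−8→G=1. Hits: 1.
Heap B: need g' = 3⊕1 = 2. Options: 17−2→G=2, 17−3→G=2, 17−4→G=1, 17−6→G=0, 17−8→G=4. Hits: 2.
Heap C: need g' = 2⊕1 = 3. Options: 24−2→G=1, 24−3→G=0, 24−4→G=0, 24−6→G=4, 24−8→G=3. Hits: 1.

4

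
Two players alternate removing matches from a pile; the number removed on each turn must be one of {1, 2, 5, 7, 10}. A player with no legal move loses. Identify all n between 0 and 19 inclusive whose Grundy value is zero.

G(0) = 0
G(1) = mex{0} = 1
G(2) = mex{1,0} = 2
G(3) = mex{2,1} = 0
G(4) = mex{0,2} = 1
G(5) = mex{1,0,0} = 2
G(6) = mex{2,1,1} = 0
G(7) = mex{0,2,2,0} = 1
G(8) = mex{1,0,0,1} = 2
G(9) = mex{2,1,1,2} = 0
G(10) = mex{0,2,2,0,0} = 1
G(11) = mex{1,0,0,1,1} = 2
G(12) = mex{2,1,1,2,2} = 0
G(13) = mex{0,2,2,0,0} = 1
G(14) = mex{1,0,0,1,1} = 2
G(15) = mex{2,1,1,2,2} = 0
G(16) = mex{0,2,2,0,0} = 1
G(17) = mex{1,0,0,1,1} = 2
G(18) = mex{2,1,1,2,2} = 0
G(19) = mex{0,2,2,0,0} = 1
P-positions are exactly the n with G(n) = 0.

0, 3, 6, 9, 12, 15, 18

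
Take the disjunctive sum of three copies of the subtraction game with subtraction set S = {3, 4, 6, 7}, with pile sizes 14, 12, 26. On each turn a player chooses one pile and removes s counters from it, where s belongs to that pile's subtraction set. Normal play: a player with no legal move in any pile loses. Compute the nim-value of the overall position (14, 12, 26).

All piles use S = {3, 4, 6, 7}:
G(0) = 0
G(1) = mex{} = 0
G(2) = mex{} = 0
G(3) = mex{0} = 1
G(4) = mex{0,0} = 1
G(5) = mex{0,0} = 1
G(6) = mex{1,0,0} = 2
G(7) = mex{1,1,0,0} = 2
G(8) = mex{1,1,0,0} = 2
G(9) = mex{2,1,1,0} = 3
G(10) = mex{2,2,1,1} = 0
G(11) = mex{2,2,1,1} = 0
G(12) = mex{3,2,2,1} = 0
G(13) = mex{0,3,2,2} = 1
G(14) = mex{0,0,2,2} = 1
G(15) = mex{0,0,3,2} = 1
G(16) = mex{1,0,0,3} = 2
G(17) = mex{1,1,0,0} = 2
G(18) = mex{1,1,0,0} = 2
G(19) = mex{2,1,1,0} = 3
G(20) = mex{2,2,1,1} = 0
G(21) = mex{2,2,1,1} = 0
G(22) = mex{3,2,2,1} = 0
G(23) = mex{0,3,2,2} = 1
G(24) = mex{0,0,2,2} = 1
G(25) = mex{0,0,3,2} = 1
G(26) = mex{1,0,0,3} = 2
Pile A: G(14) = 1.
Pile B: G(12) = 0.
Pile C: G(26) = 2.
Combined Grundy value = 1 ⊕ 0 ⊕ 2 = 3.

3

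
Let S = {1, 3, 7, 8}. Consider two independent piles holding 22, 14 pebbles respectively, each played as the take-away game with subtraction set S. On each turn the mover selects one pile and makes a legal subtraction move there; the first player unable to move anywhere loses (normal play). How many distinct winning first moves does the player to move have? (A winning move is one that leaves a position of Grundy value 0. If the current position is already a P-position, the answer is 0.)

2

All piles use S = {1, 3, 7, 8}:
G(0) = 0
G(1) = mex{0} = 1
G(2) = mex{1} = 0
G(3) = mex{0,0} = 1
G(4) = mex{1,1} = 0
G(5) = mex{0,0} = 1
G(6) = mex{1,1} = 0
G(7) = mex{0,0,0} = 1
G(8) = mex{1,1,1,0} = 2
G(9) = mex{2,0,0,1} = 3
G(10) = mex{3,1,1,0} = 2
G(11) = mex{2,2,0,1} = 3
G(12) = mex{3,3,1,0} = 2
G(13) = mex{2,2,0,1} = 3
G(14) = mex{3,3,1,0} = 2
G(15) = mex{2,2,2,1} = 0
G(16) = mex{0,3,3,2} = 1
G(17) = mex{1,2,2,3} = 0
G(18) = mex{0,0,3,2} = 1
G(19) = mex{1,1,2,3} = 0
G(20) = mex{0,0,3,2} = 1
G(21) = mex{1,1,2,3} = 0
G(22) = mex{0,0,0,2} = 1
Pile A: G(22) = 1.
Pile B: G(14) = 2.
Combined Grundy value = 1 ⊕ 2 = 3.
A winning move leaves total XOR = 0, i.e. changes one component's Grundy value g to g ⊕ X where X is the current total.
Pile A: need g' = 1⊕3 = 2. Options: 22−1→G=0, 22−3→G=0, 22−7→G=0, 22−8→G=2. Hits: 1.
Pile B: need g' = 2⊕3 = 1. Options: 14−1→G=3, 14−3→G=3, 14−7→G=1, 14−8→G=0. Hits: 1.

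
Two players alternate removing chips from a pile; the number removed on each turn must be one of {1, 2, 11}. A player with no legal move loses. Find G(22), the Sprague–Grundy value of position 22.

n :  0  1  2  3  4  5  6  7  8  9 10 11 12 13 14 15 16 17 18 19 20 21 22
G :  0  1  2  0  1  2  0  1  2  0  1  2  0  1  2  0  1  2  0  1  2  0  1

1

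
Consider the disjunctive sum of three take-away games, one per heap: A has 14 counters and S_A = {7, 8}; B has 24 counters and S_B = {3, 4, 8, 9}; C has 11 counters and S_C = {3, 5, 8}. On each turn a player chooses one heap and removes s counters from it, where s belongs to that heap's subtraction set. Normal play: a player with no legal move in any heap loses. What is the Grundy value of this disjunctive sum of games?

Heap A, S = {7, 8}:
n :  0  1  2  3  4  5  6  7  8  9 10 11 12 13 14
G :  0  0  0  0  0  0  0  1  1  1  1  1  1  1  2
G_A(14) = 2.
Heap B, S = {3, 4, 8, 9}:
n :  0  1  2  3  4  5  6  7  8  9 10 11 12 13 14 15 16 17 18 19 20 21 22 23 24
G :  0  0  0  1  1  1  2  0  2  3  1  3  0  0  0  1  1  1  2  0  2  3  1  3  0
G_B(24) = 0.
Heap C, S = {3, 5, 8}:
G(0) = 0
G(1) = mex{} = 0
G(2) = mex{} = 0
G(3) = mex{0} = 1
G(4) = mex{0} = 1
G(5) = mex{0,0} = 1
G(6) = mex{1,0} = 2
G(7) = mex{1,0} = 2
G(8) = mex{1,1,0} = 2
G(9) = mex{2,1,0} = 3
G(10) = mex{2,1,0} = 3
G(11) = mex{2,2,1} = 0
G_C(11) = 0.
Combined Grundy value = 2 ⊕ 0 ⊕ 0 = 2.

2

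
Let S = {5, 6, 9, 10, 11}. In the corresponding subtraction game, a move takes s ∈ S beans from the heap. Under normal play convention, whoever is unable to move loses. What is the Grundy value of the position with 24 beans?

1

G(0) = 0
G(1) = mex{} = 0
G(2) = mex{} = 0
G(3) = mex{} = 0
G(4) = mex{} = 0
G(5) = mex{0} = 1
G(6) = mex{0,0} = 1
G(7) = mex{0,0} = 1
G(8) = mex{0,0} = 1
G(9) = mex{0,0,0} = 1
G(10) = mex{1,0,0,0} = 2
G(11) = mex{1,1,0,0,0} = 2
G(12) = mex{1,1,0,0,0} = 2
G(13) = mex{1,1,0,0,0} = 2
G(14) = mex{1,1,1,0,0} = 2
G(15) = mex{2,1,1,1,0} = 3
G(16) = mex{2,2,1,1,1} = 0
G(17) = mex{2,2,1,1,1} = 0
G(18) = mex{2,2,1,1,1} = 0
G(19) = mex{2,2,2,1,1} = 0
G(20) = mex{3,2,2,2,1} = 0
G(21) = mex{0,3,2,2,2} = 1
G(22) = mex{0,0,2,2,2} = 1
G(23) = mex{0,0,2,2,2} = 1
G(24) = mex{0,0,3,2,2} = 1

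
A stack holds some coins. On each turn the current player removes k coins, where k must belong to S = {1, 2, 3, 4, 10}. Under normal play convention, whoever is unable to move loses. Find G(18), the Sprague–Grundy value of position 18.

n :  0  1  2  3  4  5  6  7  8  9 10 11 12 13 14 15 16 17 18
G :  0  1  2  3  4  0  1  2  3  4  5  0  1  2  3  4  0  1  2

2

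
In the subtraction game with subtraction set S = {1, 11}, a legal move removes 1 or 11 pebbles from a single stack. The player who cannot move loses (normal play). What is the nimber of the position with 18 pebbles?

G(0) = 0
G(1) = mex{0} = 1
G(2) = mex{1} = 0
G(3) = mex{0} = 1
G(4) = mex{1} = 0
G(5) = mex{0} = 1
G(6) = mex{1} = 0
G(7) = mex{0} = 1
G(8) = mex{1} = 0
G(9) = mex{0} = 1
G(10) = mex{1} = 0
G(11) = mex{0,0} = 1
G(12) = mex{1,1} = 0
G(13) = mex{0,0} = 1
G(14) = mex{1,1} = 0
G(15) = mex{0,0} = 1
G(16) = mex{1,1} = 0
G(17) = mex{0,0} = 1
G(18) = mex{1,1} = 0

0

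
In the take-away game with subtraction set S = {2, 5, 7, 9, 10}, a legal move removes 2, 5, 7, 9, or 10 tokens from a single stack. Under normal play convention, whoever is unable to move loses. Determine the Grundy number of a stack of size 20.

2

G(0) = 0
G(1) = mex{} = 0
G(2) = mex{0} = 1
G(3) = mex{0} = 1
G(4) = mex{1} = 0
G(5) = mex{1,0} = 2
G(6) = mex{0,0} = 1
G(7) = mex{2,1,0} = 3
G(8) = mex{1,1,0} = 2
G(9) = mex{3,0,1,0} = 2
G(10) = mex{2,2,1,0,0} = 3
G(11) = mex{2,1,0,1,0} = 3
G(12) = mex{3,3,2,1,1} = 0
G(13) = mex{3,2,1,0,1} = 4
G(14) = mex{0,2,3,2,0} = 1
G(15) = mex{4,3,2,1,2} = 0
G(16) = mex{1,3,2,3,1} = 0
G(17) = mex{0,0,3,2,3} = 1
G(18) = mex{0,4,3,2,2} = 1
G(19) = mex{1,1,0,3,2} = 4
G(20) = mex{1,0,4,3,3} = 2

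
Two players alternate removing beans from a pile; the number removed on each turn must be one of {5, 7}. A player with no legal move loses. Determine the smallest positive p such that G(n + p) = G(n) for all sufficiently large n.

n :  0  1  2  3  4  5  6  7  8  9 10 11 12 13 14 15 16 17 18 19 20 21 22 23 24 25
G :  0  0  0  0  0  1  1  1  1  1  2  2  0  0  0  0  0  1  1  1  1  1  2  2  0  0
G(n+12) = G(n) holds for n = 0,…,6 (a full window of length max(S) = 7), so the sequence is purely periodic with period 12.

12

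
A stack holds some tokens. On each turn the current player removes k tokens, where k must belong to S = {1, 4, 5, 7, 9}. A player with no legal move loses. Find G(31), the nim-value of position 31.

n :  0  1  2  3  4  5  6  7  8  9 10 11 12 13 14 15 16 17 18 19 20 21 22 23 24 25 26 27 28 29 30 31
G :  0  1  0  1  2  3  2  3  0  1  0  1  2  3  2  3  0  1  0  1  2  3  2  3  0  1  0  1  2  3  2  3

3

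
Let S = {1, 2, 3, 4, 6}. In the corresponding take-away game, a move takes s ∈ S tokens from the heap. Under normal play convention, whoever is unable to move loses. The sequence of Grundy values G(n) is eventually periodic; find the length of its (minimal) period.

n :  0  1  2  3  4  5  6  7  8  9 10 11 12 13 14
G :  0  1  2  3  4  0  1  2  3  4  0  1  2  3  4
G(n+5) = G(n) holds for n = 0,…,5 (a full window of length max(S) = 6), so the sequence is purely periodic with period 5.

5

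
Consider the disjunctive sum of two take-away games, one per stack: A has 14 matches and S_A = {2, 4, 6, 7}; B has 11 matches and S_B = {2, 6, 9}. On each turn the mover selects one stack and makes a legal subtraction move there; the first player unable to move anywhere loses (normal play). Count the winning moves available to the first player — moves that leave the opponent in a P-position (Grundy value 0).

2

Stack A, S = {2, 4, 6, 7}:
n :  0  1  2  3  4  5  6  7  8  9 10 11 12 13 14
G :  0  0  1  1  2  2  3  3  4  0  0  1  1  2  2
G_A(14) = 2.
Stack B, S = {2, 6, 9}:
n :  0  1  2  3  4  5  6  7  8  9 10 11
G :  0  0  1  1  0  0  1  1  0  2  1  3
G_B(11) = 3.
Combined Grundy value = 2 ⊕ 3 = 1.
A winning move leaves total XOR = 0, i.e. changes one component's Grundy value g to g ⊕ X where X is the current total.
Stack A: need g' = 2⊕1 = 3. Options: 14−2→G=1, 14−4→G=0, 14−6→G=4, 14−7→G=3. Hits: 1.
Stack B: need g' = 3⊕1 = 2. Options: 11−2→G=2, 11−6→G=0, 11−9→G=1. Hits: 1.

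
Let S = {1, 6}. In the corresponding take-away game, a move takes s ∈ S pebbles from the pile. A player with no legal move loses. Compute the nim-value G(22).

G(0) = 0
G(1) = mex{0} = 1
G(2) = mex{1} = 0
G(3) = mex{0} = 1
G(4) = mex{1} = 0
G(5) = mex{0} = 1
G(6) = mex{1,0} = 2
G(7) = mex{2,1} = 0
G(8) = mex{0,0} = 1
G(9) = mex{1,1} = 0
G(10) = mex{0,0} = 1
G(11) = mex{1,1} = 0
G(12) = mex{0,2} = 1
G(13) = mex{1,0} = 2
G(14) = mex{2,1} = 0
G(15) = mex{0,0} = 1
G(16) = mex{1,1} = 0
G(17) = mex{0,0} = 1
G(18) = mex{1,1} = 0
G(19) = mex{0,2} = 1
G(20) = mex{1,0} = 2
G(21) = mex{2,1} = 0
G(22) = mex{0,0} = 1

1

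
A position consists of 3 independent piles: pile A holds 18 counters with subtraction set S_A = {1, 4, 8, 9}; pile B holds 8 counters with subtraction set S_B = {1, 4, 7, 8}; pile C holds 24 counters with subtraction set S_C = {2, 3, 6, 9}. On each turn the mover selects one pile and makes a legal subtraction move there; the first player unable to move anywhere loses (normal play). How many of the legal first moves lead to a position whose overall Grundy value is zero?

3

Pile A, S = {1, 4, 8, 9}:
n :  0  1  2  3  4  5  6  7  8  9 10 11 12 13 14 15 16 17 18
G :  0  1  0  1  2  0  1  0  1  2  3  2  0  1  2  3  2  0  1
G_A(18) = 1.
Pile B, S = {1, 4, 7, 8}:
G(0) = 0
G(1) = mex{0} = 1
G(2) = mex{1} = 0
G(3) = mex{0} = 1
G(4) = mex{1,0} = 2
G(5) = mex{2,1} = 0
G(6) = mex{0,0} = 1
G(7) = mex{1,1,0} = 2
G(8) = mex{2,2,1,0} = 3
G_B(8) = 3.
Pile C, S = {2, 3, 6, 9}:
G(0) = 0
G(1) = mex{} = 0
G(2) = mex{0} = 1
G(3) = mex{0,0} = 1
G(4) = mex{1,0} = 2
G(5) = mex{1,1} = 0
G(6) = mex{2,1,0} = 3
G(7) = mex{0,2,0} = 1
G(8) = mex{3,0,1} = 2
G(9) = mex{1,3,1,0} = 2
G(10) = mex{2,1,2,0} = 3
G(11) = mex{2,2,0,1} = 3
G(12) = mex{3,2,3,1} = 0
G(13) = mex{3,3,1,2} = 0
G(14) = mex{0,3,2,0} = 1
G(15) = mex{0,0,2,3} = 1
G(16) = mex{1,0,3,1} = 2
G(17) = mex{1,1,3,2} = 0
G(18) = mex{2,1,0,2} = 3
G(19) = mex{0,2,0,3} = 1
G(20) = mex{3,0,1,3} = 2
G(21) = mex{1,3,1,0} = 2
G(22) = mex{2,1,2,0} = 3
G(23) = mex{2,2,0,1} = 3
G(24) = mex{3,2,3,1} = 0
G_C(24) = 0.
Combined Grundy value = 1 ⊕ 3 ⊕ 0 = 2.
A winning move leaves total XOR = 0, i.e. changes one component's Grundy value g to g ⊕ X where X is the current total.
Pile A: need g' = 1⊕2 = 3. Options: 18−1→G=0, 18−4→G=2, 18−8→G=3, 18−9→G=2. Hits: 1.
Pile B: need g' = 3⊕2 = 1. Options: 8−1→G=2, 8−4→G=2, 8−7→G=1, 8−8→G=0. Hits: 1.
Pile C: need g' = 0⊕2 = 2. Options: 24−2→G=3, 24−3→G=2, 24−6→G=3, 24−9→G=1. Hits: 1.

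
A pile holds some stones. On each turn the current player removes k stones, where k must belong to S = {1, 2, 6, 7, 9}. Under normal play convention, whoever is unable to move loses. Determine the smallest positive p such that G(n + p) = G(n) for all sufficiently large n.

8

G(0) = 0
G(1) = mex{0} = 1
G(2) = mex{1,0} = 2
G(3) = mex{2,1} = 0
G(4) = mex{0,2} = 1
G(5) = mex{1,0} = 2
G(6) = mex{2,1,0} = 3
G(7) = mex{3,2,1,0} = 4
G(8) = mex{4,3,2,1} = 0
G(9) = mex{0,4,0,2,0} = 1
G(10) = mex{1,0,1,0,1} = 2
G(11) = mex{2,1,2,1,2} = 0
G(12) = mex{0,2,3,2,0} = 1
G(13) = mex{1,0,4,3,1} = 2
G(14) = mex{2,1,0,4,2} = 3
G(15) = mex{3,2,1,0,3} = 4
G(16) = mex{4,3,2,1,4} = 0
G(17) = mex{0,4,0,2,0} = 1
G(18) = mex{1,0,1,0,1} = 2
G(n+8) = G(n) holds for n = 0,…,8 (a full window of length max(S) = 9), so the sequence is purely periodic with period 8.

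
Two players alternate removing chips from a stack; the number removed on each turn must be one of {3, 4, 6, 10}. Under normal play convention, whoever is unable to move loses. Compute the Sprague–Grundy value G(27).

2

n :  0  1  2  3  4  5  6  7  8  9 10 11 12 13 14 15 16 17 18 19 20 21 22 23 24 25 26 27
G :  0  0  0  1  1  1  2  2  2  0  3  3  1  4  0  2  0  1  3  1  2  0  2  0  1  3  1  2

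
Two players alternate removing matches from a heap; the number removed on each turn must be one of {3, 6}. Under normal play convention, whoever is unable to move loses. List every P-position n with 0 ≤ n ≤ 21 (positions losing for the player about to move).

0, 1, 2, 9, 10, 11, 18, 19, 20

G(0) = 0
G(1) = mex{} = 0
G(2) = mex{} = 0
G(3) = mex{0} = 1
G(4) = mex{0} = 1
G(5) = mex{0} = 1
G(6) = mex{1,0} = 2
G(7) = mex{1,0} = 2
G(8) = mex{1,0} = 2
G(9) = mex{2,1} = 0
G(10) = mex{2,1} = 0
G(11) = mex{2,1} = 0
G(12) = mex{0,2} = 1
G(13) = mex{0,2} = 1
G(14) = mex{0,2} = 1
G(15) = mex{1,0} = 2
G(16) = mex{1,0} = 2
G(17) = mex{1,0} = 2
G(18) = mex{2,1} = 0
G(19) = mex{2,1} = 0
G(20) = mex{2,1} = 0
G(21) = mex{0,2} = 1
P-positions are exactly the n with G(n) = 0.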